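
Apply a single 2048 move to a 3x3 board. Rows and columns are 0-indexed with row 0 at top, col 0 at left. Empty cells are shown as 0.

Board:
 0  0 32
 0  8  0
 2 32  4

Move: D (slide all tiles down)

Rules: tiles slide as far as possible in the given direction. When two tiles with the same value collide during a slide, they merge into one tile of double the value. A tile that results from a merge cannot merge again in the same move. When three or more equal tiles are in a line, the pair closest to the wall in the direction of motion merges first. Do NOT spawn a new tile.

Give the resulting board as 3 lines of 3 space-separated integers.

Slide down:
col 0: [0, 0, 2] -> [0, 0, 2]
col 1: [0, 8, 32] -> [0, 8, 32]
col 2: [32, 0, 4] -> [0, 32, 4]

Answer:  0  0  0
 0  8 32
 2 32  4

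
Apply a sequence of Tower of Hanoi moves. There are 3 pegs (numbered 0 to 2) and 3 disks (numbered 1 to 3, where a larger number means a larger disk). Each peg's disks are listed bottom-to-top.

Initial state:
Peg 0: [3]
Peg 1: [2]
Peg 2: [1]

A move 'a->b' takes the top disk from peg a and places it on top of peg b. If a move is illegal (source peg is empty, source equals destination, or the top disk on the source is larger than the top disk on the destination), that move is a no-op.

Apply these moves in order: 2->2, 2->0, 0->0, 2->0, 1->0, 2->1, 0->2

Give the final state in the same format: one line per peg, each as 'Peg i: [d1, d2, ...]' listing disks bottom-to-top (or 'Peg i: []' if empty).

After move 1 (2->2):
Peg 0: [3]
Peg 1: [2]
Peg 2: [1]

After move 2 (2->0):
Peg 0: [3, 1]
Peg 1: [2]
Peg 2: []

After move 3 (0->0):
Peg 0: [3, 1]
Peg 1: [2]
Peg 2: []

After move 4 (2->0):
Peg 0: [3, 1]
Peg 1: [2]
Peg 2: []

After move 5 (1->0):
Peg 0: [3, 1]
Peg 1: [2]
Peg 2: []

After move 6 (2->1):
Peg 0: [3, 1]
Peg 1: [2]
Peg 2: []

After move 7 (0->2):
Peg 0: [3]
Peg 1: [2]
Peg 2: [1]

Answer: Peg 0: [3]
Peg 1: [2]
Peg 2: [1]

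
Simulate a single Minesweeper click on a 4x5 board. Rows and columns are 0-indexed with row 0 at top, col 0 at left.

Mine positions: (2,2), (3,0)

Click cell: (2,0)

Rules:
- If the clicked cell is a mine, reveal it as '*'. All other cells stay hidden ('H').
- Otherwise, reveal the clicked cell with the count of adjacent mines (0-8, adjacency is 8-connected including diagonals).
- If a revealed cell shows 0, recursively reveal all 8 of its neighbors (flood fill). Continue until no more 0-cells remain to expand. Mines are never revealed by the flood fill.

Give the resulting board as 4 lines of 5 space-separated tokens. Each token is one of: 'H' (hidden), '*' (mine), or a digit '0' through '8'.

H H H H H
H H H H H
1 H H H H
H H H H H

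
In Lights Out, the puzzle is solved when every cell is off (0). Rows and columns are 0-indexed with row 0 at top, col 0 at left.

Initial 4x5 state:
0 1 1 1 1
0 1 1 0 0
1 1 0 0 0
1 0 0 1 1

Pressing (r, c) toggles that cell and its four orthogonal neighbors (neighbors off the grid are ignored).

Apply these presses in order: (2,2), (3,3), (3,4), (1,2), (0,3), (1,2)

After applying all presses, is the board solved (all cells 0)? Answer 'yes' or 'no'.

After press 1 at (2,2):
0 1 1 1 1
0 1 0 0 0
1 0 1 1 0
1 0 1 1 1

After press 2 at (3,3):
0 1 1 1 1
0 1 0 0 0
1 0 1 0 0
1 0 0 0 0

After press 3 at (3,4):
0 1 1 1 1
0 1 0 0 0
1 0 1 0 1
1 0 0 1 1

After press 4 at (1,2):
0 1 0 1 1
0 0 1 1 0
1 0 0 0 1
1 0 0 1 1

After press 5 at (0,3):
0 1 1 0 0
0 0 1 0 0
1 0 0 0 1
1 0 0 1 1

After press 6 at (1,2):
0 1 0 0 0
0 1 0 1 0
1 0 1 0 1
1 0 0 1 1

Lights still on: 9

Answer: no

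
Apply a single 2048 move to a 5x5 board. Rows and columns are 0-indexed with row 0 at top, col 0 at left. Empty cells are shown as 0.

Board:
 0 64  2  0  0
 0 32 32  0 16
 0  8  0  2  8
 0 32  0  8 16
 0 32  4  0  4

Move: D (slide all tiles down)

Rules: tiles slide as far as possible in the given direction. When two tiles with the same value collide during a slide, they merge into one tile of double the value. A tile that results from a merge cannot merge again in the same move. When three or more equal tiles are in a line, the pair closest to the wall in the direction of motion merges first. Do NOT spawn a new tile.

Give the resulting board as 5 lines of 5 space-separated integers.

Slide down:
col 0: [0, 0, 0, 0, 0] -> [0, 0, 0, 0, 0]
col 1: [64, 32, 8, 32, 32] -> [0, 64, 32, 8, 64]
col 2: [2, 32, 0, 0, 4] -> [0, 0, 2, 32, 4]
col 3: [0, 0, 2, 8, 0] -> [0, 0, 0, 2, 8]
col 4: [0, 16, 8, 16, 4] -> [0, 16, 8, 16, 4]

Answer:  0  0  0  0  0
 0 64  0  0 16
 0 32  2  0  8
 0  8 32  2 16
 0 64  4  8  4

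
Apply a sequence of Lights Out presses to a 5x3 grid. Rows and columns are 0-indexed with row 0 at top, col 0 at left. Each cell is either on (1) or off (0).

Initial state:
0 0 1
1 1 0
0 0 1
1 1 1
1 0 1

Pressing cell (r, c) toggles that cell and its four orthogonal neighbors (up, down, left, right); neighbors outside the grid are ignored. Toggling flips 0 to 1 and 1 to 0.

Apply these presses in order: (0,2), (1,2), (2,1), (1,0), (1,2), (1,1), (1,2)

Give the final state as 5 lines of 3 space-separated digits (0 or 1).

After press 1 at (0,2):
0 1 0
1 1 1
0 0 1
1 1 1
1 0 1

After press 2 at (1,2):
0 1 1
1 0 0
0 0 0
1 1 1
1 0 1

After press 3 at (2,1):
0 1 1
1 1 0
1 1 1
1 0 1
1 0 1

After press 4 at (1,0):
1 1 1
0 0 0
0 1 1
1 0 1
1 0 1

After press 5 at (1,2):
1 1 0
0 1 1
0 1 0
1 0 1
1 0 1

After press 6 at (1,1):
1 0 0
1 0 0
0 0 0
1 0 1
1 0 1

After press 7 at (1,2):
1 0 1
1 1 1
0 0 1
1 0 1
1 0 1

Answer: 1 0 1
1 1 1
0 0 1
1 0 1
1 0 1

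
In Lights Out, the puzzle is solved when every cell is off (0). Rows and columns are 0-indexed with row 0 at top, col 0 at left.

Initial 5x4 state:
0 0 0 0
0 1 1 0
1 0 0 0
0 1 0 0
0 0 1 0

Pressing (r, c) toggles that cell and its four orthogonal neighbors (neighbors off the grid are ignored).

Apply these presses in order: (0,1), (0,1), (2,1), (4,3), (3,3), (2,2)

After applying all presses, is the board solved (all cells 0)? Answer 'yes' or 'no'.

Answer: yes

Derivation:
After press 1 at (0,1):
1 1 1 0
0 0 1 0
1 0 0 0
0 1 0 0
0 0 1 0

After press 2 at (0,1):
0 0 0 0
0 1 1 0
1 0 0 0
0 1 0 0
0 0 1 0

After press 3 at (2,1):
0 0 0 0
0 0 1 0
0 1 1 0
0 0 0 0
0 0 1 0

After press 4 at (4,3):
0 0 0 0
0 0 1 0
0 1 1 0
0 0 0 1
0 0 0 1

After press 5 at (3,3):
0 0 0 0
0 0 1 0
0 1 1 1
0 0 1 0
0 0 0 0

After press 6 at (2,2):
0 0 0 0
0 0 0 0
0 0 0 0
0 0 0 0
0 0 0 0

Lights still on: 0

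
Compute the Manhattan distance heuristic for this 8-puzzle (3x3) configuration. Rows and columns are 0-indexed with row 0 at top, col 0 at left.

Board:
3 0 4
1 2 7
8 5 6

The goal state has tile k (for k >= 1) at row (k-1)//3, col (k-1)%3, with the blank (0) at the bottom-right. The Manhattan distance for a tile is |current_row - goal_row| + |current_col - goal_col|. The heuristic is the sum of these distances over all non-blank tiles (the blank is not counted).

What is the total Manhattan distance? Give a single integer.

Tile 3: (0,0)->(0,2) = 2
Tile 4: (0,2)->(1,0) = 3
Tile 1: (1,0)->(0,0) = 1
Tile 2: (1,1)->(0,1) = 1
Tile 7: (1,2)->(2,0) = 3
Tile 8: (2,0)->(2,1) = 1
Tile 5: (2,1)->(1,1) = 1
Tile 6: (2,2)->(1,2) = 1
Sum: 2 + 3 + 1 + 1 + 3 + 1 + 1 + 1 = 13

Answer: 13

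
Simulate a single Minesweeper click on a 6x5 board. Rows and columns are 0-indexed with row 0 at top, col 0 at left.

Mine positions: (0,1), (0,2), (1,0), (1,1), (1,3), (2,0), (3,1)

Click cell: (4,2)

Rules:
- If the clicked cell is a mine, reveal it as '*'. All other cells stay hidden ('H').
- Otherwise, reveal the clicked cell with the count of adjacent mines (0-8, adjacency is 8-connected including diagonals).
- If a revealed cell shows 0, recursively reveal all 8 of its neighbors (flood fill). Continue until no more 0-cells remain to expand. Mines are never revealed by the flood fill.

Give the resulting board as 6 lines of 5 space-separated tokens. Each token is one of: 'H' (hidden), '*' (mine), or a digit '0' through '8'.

H H H H H
H H H H H
H H H H H
H H H H H
H H 1 H H
H H H H H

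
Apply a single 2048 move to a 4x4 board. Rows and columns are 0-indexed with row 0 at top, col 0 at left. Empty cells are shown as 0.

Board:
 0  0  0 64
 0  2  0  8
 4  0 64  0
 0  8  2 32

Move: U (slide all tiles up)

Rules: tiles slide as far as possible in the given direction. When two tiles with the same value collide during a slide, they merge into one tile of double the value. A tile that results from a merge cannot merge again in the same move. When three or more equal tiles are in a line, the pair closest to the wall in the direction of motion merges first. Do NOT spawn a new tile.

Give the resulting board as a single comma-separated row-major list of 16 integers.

Answer: 4, 2, 64, 64, 0, 8, 2, 8, 0, 0, 0, 32, 0, 0, 0, 0

Derivation:
Slide up:
col 0: [0, 0, 4, 0] -> [4, 0, 0, 0]
col 1: [0, 2, 0, 8] -> [2, 8, 0, 0]
col 2: [0, 0, 64, 2] -> [64, 2, 0, 0]
col 3: [64, 8, 0, 32] -> [64, 8, 32, 0]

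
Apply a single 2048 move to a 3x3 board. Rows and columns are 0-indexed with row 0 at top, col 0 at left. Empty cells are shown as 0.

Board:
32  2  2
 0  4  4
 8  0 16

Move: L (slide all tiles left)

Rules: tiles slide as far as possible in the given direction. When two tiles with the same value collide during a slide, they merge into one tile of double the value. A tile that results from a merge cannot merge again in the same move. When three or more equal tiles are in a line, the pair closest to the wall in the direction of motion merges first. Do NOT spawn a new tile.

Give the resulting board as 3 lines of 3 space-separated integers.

Answer: 32  4  0
 8  0  0
 8 16  0

Derivation:
Slide left:
row 0: [32, 2, 2] -> [32, 4, 0]
row 1: [0, 4, 4] -> [8, 0, 0]
row 2: [8, 0, 16] -> [8, 16, 0]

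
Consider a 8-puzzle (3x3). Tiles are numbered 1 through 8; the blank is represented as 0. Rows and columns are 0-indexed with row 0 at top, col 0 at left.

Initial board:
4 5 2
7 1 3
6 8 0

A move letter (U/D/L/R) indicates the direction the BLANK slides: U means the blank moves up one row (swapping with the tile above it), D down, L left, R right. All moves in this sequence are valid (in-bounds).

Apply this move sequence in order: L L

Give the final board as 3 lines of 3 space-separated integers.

Answer: 4 5 2
7 1 3
0 6 8

Derivation:
After move 1 (L):
4 5 2
7 1 3
6 0 8

After move 2 (L):
4 5 2
7 1 3
0 6 8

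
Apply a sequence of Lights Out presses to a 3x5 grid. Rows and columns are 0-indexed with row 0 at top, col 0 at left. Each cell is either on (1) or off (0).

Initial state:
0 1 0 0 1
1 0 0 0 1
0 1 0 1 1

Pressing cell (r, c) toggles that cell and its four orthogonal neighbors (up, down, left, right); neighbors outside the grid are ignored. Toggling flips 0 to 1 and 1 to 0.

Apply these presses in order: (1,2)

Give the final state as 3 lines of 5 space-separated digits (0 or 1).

Answer: 0 1 1 0 1
1 1 1 1 1
0 1 1 1 1

Derivation:
After press 1 at (1,2):
0 1 1 0 1
1 1 1 1 1
0 1 1 1 1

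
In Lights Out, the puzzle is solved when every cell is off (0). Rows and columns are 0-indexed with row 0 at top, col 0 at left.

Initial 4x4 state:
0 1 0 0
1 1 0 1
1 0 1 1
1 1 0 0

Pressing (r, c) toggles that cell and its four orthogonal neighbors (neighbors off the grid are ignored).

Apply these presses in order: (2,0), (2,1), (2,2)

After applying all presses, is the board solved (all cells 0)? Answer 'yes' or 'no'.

After press 1 at (2,0):
0 1 0 0
0 1 0 1
0 1 1 1
0 1 0 0

After press 2 at (2,1):
0 1 0 0
0 0 0 1
1 0 0 1
0 0 0 0

After press 3 at (2,2):
0 1 0 0
0 0 1 1
1 1 1 0
0 0 1 0

Lights still on: 7

Answer: no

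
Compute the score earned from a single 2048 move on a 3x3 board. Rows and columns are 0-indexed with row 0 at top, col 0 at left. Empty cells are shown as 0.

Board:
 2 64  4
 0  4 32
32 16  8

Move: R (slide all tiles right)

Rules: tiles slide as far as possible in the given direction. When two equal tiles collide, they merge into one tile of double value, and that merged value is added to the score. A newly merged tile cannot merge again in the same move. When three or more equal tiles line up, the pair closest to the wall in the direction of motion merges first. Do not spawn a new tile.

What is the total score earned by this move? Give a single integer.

Slide right:
row 0: [2, 64, 4] -> [2, 64, 4]  score +0 (running 0)
row 1: [0, 4, 32] -> [0, 4, 32]  score +0 (running 0)
row 2: [32, 16, 8] -> [32, 16, 8]  score +0 (running 0)
Board after move:
 2 64  4
 0  4 32
32 16  8

Answer: 0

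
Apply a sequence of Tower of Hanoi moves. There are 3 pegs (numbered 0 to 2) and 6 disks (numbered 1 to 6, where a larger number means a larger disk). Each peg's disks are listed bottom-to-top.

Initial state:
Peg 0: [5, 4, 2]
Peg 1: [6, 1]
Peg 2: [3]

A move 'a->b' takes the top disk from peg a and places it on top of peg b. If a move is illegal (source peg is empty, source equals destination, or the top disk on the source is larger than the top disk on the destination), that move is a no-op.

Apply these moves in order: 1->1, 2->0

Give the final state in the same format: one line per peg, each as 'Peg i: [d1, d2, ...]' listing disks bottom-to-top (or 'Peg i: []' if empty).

After move 1 (1->1):
Peg 0: [5, 4, 2]
Peg 1: [6, 1]
Peg 2: [3]

After move 2 (2->0):
Peg 0: [5, 4, 2]
Peg 1: [6, 1]
Peg 2: [3]

Answer: Peg 0: [5, 4, 2]
Peg 1: [6, 1]
Peg 2: [3]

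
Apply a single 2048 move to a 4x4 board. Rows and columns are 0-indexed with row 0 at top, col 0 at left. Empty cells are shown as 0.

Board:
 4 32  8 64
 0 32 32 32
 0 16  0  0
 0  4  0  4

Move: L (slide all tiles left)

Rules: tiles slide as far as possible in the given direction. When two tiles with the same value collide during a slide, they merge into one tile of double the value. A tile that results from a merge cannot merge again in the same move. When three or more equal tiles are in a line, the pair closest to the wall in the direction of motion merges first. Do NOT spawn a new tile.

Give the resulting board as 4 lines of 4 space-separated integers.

Answer:  4 32  8 64
64 32  0  0
16  0  0  0
 8  0  0  0

Derivation:
Slide left:
row 0: [4, 32, 8, 64] -> [4, 32, 8, 64]
row 1: [0, 32, 32, 32] -> [64, 32, 0, 0]
row 2: [0, 16, 0, 0] -> [16, 0, 0, 0]
row 3: [0, 4, 0, 4] -> [8, 0, 0, 0]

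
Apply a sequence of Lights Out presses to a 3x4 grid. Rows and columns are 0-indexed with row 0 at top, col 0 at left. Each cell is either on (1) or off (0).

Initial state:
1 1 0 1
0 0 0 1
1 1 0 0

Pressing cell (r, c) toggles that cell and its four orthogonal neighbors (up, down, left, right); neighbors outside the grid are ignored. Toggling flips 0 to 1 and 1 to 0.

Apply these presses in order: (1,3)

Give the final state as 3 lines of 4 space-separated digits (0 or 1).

Answer: 1 1 0 0
0 0 1 0
1 1 0 1

Derivation:
After press 1 at (1,3):
1 1 0 0
0 0 1 0
1 1 0 1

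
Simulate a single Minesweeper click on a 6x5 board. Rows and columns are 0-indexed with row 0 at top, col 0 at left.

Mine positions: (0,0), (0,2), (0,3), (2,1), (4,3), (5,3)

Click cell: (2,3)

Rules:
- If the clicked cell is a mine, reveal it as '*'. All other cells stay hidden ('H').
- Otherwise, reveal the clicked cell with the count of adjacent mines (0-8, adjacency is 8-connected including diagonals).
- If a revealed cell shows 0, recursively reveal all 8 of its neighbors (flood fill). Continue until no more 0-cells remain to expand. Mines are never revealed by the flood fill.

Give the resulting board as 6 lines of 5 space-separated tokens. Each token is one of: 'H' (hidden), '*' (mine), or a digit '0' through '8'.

H H H H H
H H 3 2 1
H H 1 0 0
H H 2 1 1
H H H H H
H H H H H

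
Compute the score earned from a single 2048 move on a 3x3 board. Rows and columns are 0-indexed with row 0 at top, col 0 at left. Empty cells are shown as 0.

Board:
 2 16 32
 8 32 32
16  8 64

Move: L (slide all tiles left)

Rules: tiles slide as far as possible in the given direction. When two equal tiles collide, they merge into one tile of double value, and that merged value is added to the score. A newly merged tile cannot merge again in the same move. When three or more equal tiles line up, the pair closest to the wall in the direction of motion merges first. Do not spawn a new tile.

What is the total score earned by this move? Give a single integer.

Slide left:
row 0: [2, 16, 32] -> [2, 16, 32]  score +0 (running 0)
row 1: [8, 32, 32] -> [8, 64, 0]  score +64 (running 64)
row 2: [16, 8, 64] -> [16, 8, 64]  score +0 (running 64)
Board after move:
 2 16 32
 8 64  0
16  8 64

Answer: 64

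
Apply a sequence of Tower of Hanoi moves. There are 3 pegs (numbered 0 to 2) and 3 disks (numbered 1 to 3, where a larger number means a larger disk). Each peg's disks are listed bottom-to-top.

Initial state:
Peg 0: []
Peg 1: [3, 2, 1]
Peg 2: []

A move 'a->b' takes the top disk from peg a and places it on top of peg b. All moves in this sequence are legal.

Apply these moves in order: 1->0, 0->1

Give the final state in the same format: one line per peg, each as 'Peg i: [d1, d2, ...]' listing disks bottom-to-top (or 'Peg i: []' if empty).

Answer: Peg 0: []
Peg 1: [3, 2, 1]
Peg 2: []

Derivation:
After move 1 (1->0):
Peg 0: [1]
Peg 1: [3, 2]
Peg 2: []

After move 2 (0->1):
Peg 0: []
Peg 1: [3, 2, 1]
Peg 2: []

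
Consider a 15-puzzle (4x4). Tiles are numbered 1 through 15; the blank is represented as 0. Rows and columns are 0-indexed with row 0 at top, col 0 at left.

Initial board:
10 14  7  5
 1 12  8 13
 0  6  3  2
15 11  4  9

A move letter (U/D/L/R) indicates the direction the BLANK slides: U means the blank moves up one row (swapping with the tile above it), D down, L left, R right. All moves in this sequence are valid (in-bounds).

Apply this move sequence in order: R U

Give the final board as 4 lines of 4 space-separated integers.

After move 1 (R):
10 14  7  5
 1 12  8 13
 6  0  3  2
15 11  4  9

After move 2 (U):
10 14  7  5
 1  0  8 13
 6 12  3  2
15 11  4  9

Answer: 10 14  7  5
 1  0  8 13
 6 12  3  2
15 11  4  9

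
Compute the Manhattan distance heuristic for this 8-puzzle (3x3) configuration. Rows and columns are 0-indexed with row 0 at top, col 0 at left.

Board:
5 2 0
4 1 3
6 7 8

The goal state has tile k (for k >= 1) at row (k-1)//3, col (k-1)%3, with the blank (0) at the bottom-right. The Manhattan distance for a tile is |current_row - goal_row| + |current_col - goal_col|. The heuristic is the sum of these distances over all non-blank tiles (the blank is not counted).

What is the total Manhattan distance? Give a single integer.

Answer: 10

Derivation:
Tile 5: (0,0)->(1,1) = 2
Tile 2: (0,1)->(0,1) = 0
Tile 4: (1,0)->(1,0) = 0
Tile 1: (1,1)->(0,0) = 2
Tile 3: (1,2)->(0,2) = 1
Tile 6: (2,0)->(1,2) = 3
Tile 7: (2,1)->(2,0) = 1
Tile 8: (2,2)->(2,1) = 1
Sum: 2 + 0 + 0 + 2 + 1 + 3 + 1 + 1 = 10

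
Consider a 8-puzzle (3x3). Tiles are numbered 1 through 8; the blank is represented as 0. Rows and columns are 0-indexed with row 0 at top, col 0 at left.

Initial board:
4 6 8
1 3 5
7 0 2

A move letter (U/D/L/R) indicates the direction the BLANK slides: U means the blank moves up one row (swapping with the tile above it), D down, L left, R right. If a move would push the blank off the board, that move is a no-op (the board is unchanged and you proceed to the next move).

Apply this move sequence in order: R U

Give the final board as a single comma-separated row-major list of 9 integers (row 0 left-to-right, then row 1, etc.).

After move 1 (R):
4 6 8
1 3 5
7 2 0

After move 2 (U):
4 6 8
1 3 0
7 2 5

Answer: 4, 6, 8, 1, 3, 0, 7, 2, 5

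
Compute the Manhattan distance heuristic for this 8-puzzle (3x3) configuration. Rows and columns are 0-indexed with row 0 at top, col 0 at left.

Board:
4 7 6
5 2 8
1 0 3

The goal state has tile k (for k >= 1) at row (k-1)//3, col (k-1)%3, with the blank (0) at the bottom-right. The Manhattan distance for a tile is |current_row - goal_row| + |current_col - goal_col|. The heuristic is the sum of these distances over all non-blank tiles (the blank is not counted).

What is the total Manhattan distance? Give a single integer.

Answer: 13

Derivation:
Tile 4: at (0,0), goal (1,0), distance |0-1|+|0-0| = 1
Tile 7: at (0,1), goal (2,0), distance |0-2|+|1-0| = 3
Tile 6: at (0,2), goal (1,2), distance |0-1|+|2-2| = 1
Tile 5: at (1,0), goal (1,1), distance |1-1|+|0-1| = 1
Tile 2: at (1,1), goal (0,1), distance |1-0|+|1-1| = 1
Tile 8: at (1,2), goal (2,1), distance |1-2|+|2-1| = 2
Tile 1: at (2,0), goal (0,0), distance |2-0|+|0-0| = 2
Tile 3: at (2,2), goal (0,2), distance |2-0|+|2-2| = 2
Sum: 1 + 3 + 1 + 1 + 1 + 2 + 2 + 2 = 13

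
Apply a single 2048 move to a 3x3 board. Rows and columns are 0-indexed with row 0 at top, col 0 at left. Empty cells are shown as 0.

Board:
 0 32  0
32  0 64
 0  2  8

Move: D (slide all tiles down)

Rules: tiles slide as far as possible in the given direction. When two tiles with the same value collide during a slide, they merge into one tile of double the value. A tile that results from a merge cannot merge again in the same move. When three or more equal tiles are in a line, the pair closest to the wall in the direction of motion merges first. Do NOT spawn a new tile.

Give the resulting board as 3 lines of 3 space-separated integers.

Slide down:
col 0: [0, 32, 0] -> [0, 0, 32]
col 1: [32, 0, 2] -> [0, 32, 2]
col 2: [0, 64, 8] -> [0, 64, 8]

Answer:  0  0  0
 0 32 64
32  2  8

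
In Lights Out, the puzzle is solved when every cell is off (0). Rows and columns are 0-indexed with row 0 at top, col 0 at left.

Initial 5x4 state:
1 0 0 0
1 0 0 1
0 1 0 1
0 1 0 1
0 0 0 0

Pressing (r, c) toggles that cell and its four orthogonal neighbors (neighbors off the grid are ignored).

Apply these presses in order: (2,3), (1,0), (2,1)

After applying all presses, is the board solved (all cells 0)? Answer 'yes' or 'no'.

Answer: yes

Derivation:
After press 1 at (2,3):
1 0 0 0
1 0 0 0
0 1 1 0
0 1 0 0
0 0 0 0

After press 2 at (1,0):
0 0 0 0
0 1 0 0
1 1 1 0
0 1 0 0
0 0 0 0

After press 3 at (2,1):
0 0 0 0
0 0 0 0
0 0 0 0
0 0 0 0
0 0 0 0

Lights still on: 0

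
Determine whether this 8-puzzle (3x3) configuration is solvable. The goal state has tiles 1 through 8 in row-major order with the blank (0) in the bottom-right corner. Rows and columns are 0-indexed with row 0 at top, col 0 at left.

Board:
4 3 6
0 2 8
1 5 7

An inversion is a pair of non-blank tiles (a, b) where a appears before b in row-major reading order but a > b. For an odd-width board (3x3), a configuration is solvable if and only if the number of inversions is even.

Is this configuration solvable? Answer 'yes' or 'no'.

Inversions (pairs i<j in row-major order where tile[i] > tile[j] > 0): 12
12 is even, so the puzzle is solvable.

Answer: yes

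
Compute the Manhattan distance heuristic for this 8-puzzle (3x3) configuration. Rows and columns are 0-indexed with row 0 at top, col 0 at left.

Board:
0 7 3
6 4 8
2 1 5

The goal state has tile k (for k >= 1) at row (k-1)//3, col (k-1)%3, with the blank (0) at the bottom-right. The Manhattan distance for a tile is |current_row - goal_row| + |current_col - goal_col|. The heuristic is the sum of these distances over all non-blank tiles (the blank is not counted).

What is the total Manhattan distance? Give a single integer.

Answer: 16

Derivation:
Tile 7: at (0,1), goal (2,0), distance |0-2|+|1-0| = 3
Tile 3: at (0,2), goal (0,2), distance |0-0|+|2-2| = 0
Tile 6: at (1,0), goal (1,2), distance |1-1|+|0-2| = 2
Tile 4: at (1,1), goal (1,0), distance |1-1|+|1-0| = 1
Tile 8: at (1,2), goal (2,1), distance |1-2|+|2-1| = 2
Tile 2: at (2,0), goal (0,1), distance |2-0|+|0-1| = 3
Tile 1: at (2,1), goal (0,0), distance |2-0|+|1-0| = 3
Tile 5: at (2,2), goal (1,1), distance |2-1|+|2-1| = 2
Sum: 3 + 0 + 2 + 1 + 2 + 3 + 3 + 2 = 16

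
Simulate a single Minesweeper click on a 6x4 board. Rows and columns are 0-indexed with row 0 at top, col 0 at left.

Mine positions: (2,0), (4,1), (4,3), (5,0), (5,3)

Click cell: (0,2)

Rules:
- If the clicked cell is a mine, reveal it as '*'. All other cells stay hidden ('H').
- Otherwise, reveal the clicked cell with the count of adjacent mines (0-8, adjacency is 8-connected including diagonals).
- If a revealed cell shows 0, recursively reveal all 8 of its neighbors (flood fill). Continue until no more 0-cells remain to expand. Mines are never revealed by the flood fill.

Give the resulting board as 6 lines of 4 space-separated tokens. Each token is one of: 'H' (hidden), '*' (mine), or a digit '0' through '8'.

0 0 0 0
1 1 0 0
H 1 0 0
H 2 2 1
H H H H
H H H H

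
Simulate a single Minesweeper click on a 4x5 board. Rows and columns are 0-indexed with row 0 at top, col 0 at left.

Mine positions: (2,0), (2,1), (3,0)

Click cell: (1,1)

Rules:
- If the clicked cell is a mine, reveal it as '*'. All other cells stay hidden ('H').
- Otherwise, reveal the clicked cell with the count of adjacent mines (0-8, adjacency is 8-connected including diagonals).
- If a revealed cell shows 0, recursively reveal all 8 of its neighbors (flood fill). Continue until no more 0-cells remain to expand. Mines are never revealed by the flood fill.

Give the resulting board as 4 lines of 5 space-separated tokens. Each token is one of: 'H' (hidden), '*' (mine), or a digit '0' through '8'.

H H H H H
H 2 H H H
H H H H H
H H H H H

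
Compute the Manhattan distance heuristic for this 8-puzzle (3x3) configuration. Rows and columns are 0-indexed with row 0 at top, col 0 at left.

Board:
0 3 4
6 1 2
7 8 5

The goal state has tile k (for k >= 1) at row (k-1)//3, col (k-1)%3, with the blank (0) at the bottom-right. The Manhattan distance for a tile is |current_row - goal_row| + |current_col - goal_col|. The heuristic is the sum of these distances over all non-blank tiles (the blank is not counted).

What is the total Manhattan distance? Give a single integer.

Answer: 12

Derivation:
Tile 3: (0,1)->(0,2) = 1
Tile 4: (0,2)->(1,0) = 3
Tile 6: (1,0)->(1,2) = 2
Tile 1: (1,1)->(0,0) = 2
Tile 2: (1,2)->(0,1) = 2
Tile 7: (2,0)->(2,0) = 0
Tile 8: (2,1)->(2,1) = 0
Tile 5: (2,2)->(1,1) = 2
Sum: 1 + 3 + 2 + 2 + 2 + 0 + 0 + 2 = 12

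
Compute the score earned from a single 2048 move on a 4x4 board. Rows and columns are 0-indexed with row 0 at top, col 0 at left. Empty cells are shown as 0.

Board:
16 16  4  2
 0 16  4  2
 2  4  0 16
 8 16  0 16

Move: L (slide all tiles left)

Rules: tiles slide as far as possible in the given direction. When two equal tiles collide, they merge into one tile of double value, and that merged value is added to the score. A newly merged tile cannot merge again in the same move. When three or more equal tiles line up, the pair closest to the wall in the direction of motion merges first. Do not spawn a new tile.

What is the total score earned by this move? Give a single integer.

Slide left:
row 0: [16, 16, 4, 2] -> [32, 4, 2, 0]  score +32 (running 32)
row 1: [0, 16, 4, 2] -> [16, 4, 2, 0]  score +0 (running 32)
row 2: [2, 4, 0, 16] -> [2, 4, 16, 0]  score +0 (running 32)
row 3: [8, 16, 0, 16] -> [8, 32, 0, 0]  score +32 (running 64)
Board after move:
32  4  2  0
16  4  2  0
 2  4 16  0
 8 32  0  0

Answer: 64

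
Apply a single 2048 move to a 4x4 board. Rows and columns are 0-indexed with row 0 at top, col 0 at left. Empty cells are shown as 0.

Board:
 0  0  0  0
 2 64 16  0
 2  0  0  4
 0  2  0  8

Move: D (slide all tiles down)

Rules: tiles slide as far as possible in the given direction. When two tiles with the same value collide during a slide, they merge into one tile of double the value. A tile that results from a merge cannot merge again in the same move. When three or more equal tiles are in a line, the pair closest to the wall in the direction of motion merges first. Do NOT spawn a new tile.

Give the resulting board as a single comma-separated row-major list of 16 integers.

Slide down:
col 0: [0, 2, 2, 0] -> [0, 0, 0, 4]
col 1: [0, 64, 0, 2] -> [0, 0, 64, 2]
col 2: [0, 16, 0, 0] -> [0, 0, 0, 16]
col 3: [0, 0, 4, 8] -> [0, 0, 4, 8]

Answer: 0, 0, 0, 0, 0, 0, 0, 0, 0, 64, 0, 4, 4, 2, 16, 8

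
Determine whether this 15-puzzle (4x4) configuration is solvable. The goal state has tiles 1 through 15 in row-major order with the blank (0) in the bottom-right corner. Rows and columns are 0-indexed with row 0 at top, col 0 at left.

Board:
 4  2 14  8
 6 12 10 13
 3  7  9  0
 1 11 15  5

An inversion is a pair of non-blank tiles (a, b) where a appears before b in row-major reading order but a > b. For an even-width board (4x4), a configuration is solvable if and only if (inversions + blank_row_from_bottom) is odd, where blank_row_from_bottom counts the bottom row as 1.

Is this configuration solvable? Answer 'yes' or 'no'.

Inversions: 48
Blank is in row 2 (0-indexed from top), which is row 2 counting from the bottom (bottom = 1).
48 + 2 = 50, which is even, so the puzzle is not solvable.

Answer: no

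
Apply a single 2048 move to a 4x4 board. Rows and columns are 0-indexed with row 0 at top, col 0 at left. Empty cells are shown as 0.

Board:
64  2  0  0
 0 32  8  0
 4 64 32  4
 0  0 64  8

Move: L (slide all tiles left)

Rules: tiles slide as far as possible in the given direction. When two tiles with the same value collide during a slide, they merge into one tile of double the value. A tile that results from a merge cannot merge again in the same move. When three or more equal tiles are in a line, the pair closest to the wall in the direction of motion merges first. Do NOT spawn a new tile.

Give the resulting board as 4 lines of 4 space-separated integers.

Slide left:
row 0: [64, 2, 0, 0] -> [64, 2, 0, 0]
row 1: [0, 32, 8, 0] -> [32, 8, 0, 0]
row 2: [4, 64, 32, 4] -> [4, 64, 32, 4]
row 3: [0, 0, 64, 8] -> [64, 8, 0, 0]

Answer: 64  2  0  0
32  8  0  0
 4 64 32  4
64  8  0  0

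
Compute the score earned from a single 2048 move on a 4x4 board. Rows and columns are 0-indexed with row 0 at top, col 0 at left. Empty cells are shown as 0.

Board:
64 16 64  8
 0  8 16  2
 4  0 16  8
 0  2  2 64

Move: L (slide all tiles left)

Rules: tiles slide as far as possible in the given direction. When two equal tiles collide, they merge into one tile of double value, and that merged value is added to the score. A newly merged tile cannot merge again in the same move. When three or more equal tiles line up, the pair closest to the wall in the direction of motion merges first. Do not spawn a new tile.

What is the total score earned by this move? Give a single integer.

Slide left:
row 0: [64, 16, 64, 8] -> [64, 16, 64, 8]  score +0 (running 0)
row 1: [0, 8, 16, 2] -> [8, 16, 2, 0]  score +0 (running 0)
row 2: [4, 0, 16, 8] -> [4, 16, 8, 0]  score +0 (running 0)
row 3: [0, 2, 2, 64] -> [4, 64, 0, 0]  score +4 (running 4)
Board after move:
64 16 64  8
 8 16  2  0
 4 16  8  0
 4 64  0  0

Answer: 4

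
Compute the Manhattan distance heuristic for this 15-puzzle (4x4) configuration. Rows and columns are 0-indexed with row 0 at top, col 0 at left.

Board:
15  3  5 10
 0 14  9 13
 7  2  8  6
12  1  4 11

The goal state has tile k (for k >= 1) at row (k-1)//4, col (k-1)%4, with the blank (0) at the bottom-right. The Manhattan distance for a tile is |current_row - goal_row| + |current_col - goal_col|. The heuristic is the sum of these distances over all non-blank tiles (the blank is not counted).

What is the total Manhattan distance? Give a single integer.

Tile 15: at (0,0), goal (3,2), distance |0-3|+|0-2| = 5
Tile 3: at (0,1), goal (0,2), distance |0-0|+|1-2| = 1
Tile 5: at (0,2), goal (1,0), distance |0-1|+|2-0| = 3
Tile 10: at (0,3), goal (2,1), distance |0-2|+|3-1| = 4
Tile 14: at (1,1), goal (3,1), distance |1-3|+|1-1| = 2
Tile 9: at (1,2), goal (2,0), distance |1-2|+|2-0| = 3
Tile 13: at (1,3), goal (3,0), distance |1-3|+|3-0| = 5
Tile 7: at (2,0), goal (1,2), distance |2-1|+|0-2| = 3
Tile 2: at (2,1), goal (0,1), distance |2-0|+|1-1| = 2
Tile 8: at (2,2), goal (1,3), distance |2-1|+|2-3| = 2
Tile 6: at (2,3), goal (1,1), distance |2-1|+|3-1| = 3
Tile 12: at (3,0), goal (2,3), distance |3-2|+|0-3| = 4
Tile 1: at (3,1), goal (0,0), distance |3-0|+|1-0| = 4
Tile 4: at (3,2), goal (0,3), distance |3-0|+|2-3| = 4
Tile 11: at (3,3), goal (2,2), distance |3-2|+|3-2| = 2
Sum: 5 + 1 + 3 + 4 + 2 + 3 + 5 + 3 + 2 + 2 + 3 + 4 + 4 + 4 + 2 = 47

Answer: 47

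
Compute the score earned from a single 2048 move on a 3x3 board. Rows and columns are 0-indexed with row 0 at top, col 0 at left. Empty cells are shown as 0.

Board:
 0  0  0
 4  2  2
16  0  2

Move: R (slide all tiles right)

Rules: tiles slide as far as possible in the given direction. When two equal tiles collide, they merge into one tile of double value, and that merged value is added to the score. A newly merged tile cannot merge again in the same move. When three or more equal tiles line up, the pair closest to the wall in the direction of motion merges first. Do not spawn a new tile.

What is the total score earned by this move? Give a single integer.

Answer: 4

Derivation:
Slide right:
row 0: [0, 0, 0] -> [0, 0, 0]  score +0 (running 0)
row 1: [4, 2, 2] -> [0, 4, 4]  score +4 (running 4)
row 2: [16, 0, 2] -> [0, 16, 2]  score +0 (running 4)
Board after move:
 0  0  0
 0  4  4
 0 16  2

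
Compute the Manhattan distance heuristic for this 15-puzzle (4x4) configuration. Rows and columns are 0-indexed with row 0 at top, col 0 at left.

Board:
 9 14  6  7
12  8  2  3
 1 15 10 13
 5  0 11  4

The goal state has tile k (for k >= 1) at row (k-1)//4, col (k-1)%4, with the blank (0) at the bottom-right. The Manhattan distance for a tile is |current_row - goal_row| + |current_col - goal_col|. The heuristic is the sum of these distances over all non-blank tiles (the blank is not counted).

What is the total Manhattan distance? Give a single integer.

Answer: 34

Derivation:
Tile 9: at (0,0), goal (2,0), distance |0-2|+|0-0| = 2
Tile 14: at (0,1), goal (3,1), distance |0-3|+|1-1| = 3
Tile 6: at (0,2), goal (1,1), distance |0-1|+|2-1| = 2
Tile 7: at (0,3), goal (1,2), distance |0-1|+|3-2| = 2
Tile 12: at (1,0), goal (2,3), distance |1-2|+|0-3| = 4
Tile 8: at (1,1), goal (1,3), distance |1-1|+|1-3| = 2
Tile 2: at (1,2), goal (0,1), distance |1-0|+|2-1| = 2
Tile 3: at (1,3), goal (0,2), distance |1-0|+|3-2| = 2
Tile 1: at (2,0), goal (0,0), distance |2-0|+|0-0| = 2
Tile 15: at (2,1), goal (3,2), distance |2-3|+|1-2| = 2
Tile 10: at (2,2), goal (2,1), distance |2-2|+|2-1| = 1
Tile 13: at (2,3), goal (3,0), distance |2-3|+|3-0| = 4
Tile 5: at (3,0), goal (1,0), distance |3-1|+|0-0| = 2
Tile 11: at (3,2), goal (2,2), distance |3-2|+|2-2| = 1
Tile 4: at (3,3), goal (0,3), distance |3-0|+|3-3| = 3
Sum: 2 + 3 + 2 + 2 + 4 + 2 + 2 + 2 + 2 + 2 + 1 + 4 + 2 + 1 + 3 = 34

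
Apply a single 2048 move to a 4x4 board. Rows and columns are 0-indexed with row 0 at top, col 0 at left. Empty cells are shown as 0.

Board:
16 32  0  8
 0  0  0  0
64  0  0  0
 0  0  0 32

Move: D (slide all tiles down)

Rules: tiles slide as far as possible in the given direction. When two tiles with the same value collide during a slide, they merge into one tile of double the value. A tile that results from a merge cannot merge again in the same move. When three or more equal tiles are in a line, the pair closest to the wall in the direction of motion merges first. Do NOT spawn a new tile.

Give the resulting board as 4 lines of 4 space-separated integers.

Slide down:
col 0: [16, 0, 64, 0] -> [0, 0, 16, 64]
col 1: [32, 0, 0, 0] -> [0, 0, 0, 32]
col 2: [0, 0, 0, 0] -> [0, 0, 0, 0]
col 3: [8, 0, 0, 32] -> [0, 0, 8, 32]

Answer:  0  0  0  0
 0  0  0  0
16  0  0  8
64 32  0 32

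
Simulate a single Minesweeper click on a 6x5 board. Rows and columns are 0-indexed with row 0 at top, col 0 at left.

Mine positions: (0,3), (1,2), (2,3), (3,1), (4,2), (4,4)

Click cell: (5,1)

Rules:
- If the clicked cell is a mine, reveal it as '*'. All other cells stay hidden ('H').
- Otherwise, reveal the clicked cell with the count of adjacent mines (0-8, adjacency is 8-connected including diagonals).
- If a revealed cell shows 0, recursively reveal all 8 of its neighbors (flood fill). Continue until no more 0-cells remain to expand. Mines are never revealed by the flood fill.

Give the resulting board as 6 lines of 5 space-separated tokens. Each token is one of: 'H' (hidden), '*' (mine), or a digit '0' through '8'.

H H H H H
H H H H H
H H H H H
H H H H H
H H H H H
H 1 H H H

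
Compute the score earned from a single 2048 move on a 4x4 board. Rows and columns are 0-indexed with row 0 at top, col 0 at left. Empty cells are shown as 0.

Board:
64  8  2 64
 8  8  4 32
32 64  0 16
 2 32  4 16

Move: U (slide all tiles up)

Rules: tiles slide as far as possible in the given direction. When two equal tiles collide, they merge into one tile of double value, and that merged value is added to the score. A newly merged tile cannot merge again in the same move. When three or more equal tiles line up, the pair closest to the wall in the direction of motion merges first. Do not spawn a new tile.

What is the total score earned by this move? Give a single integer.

Answer: 56

Derivation:
Slide up:
col 0: [64, 8, 32, 2] -> [64, 8, 32, 2]  score +0 (running 0)
col 1: [8, 8, 64, 32] -> [16, 64, 32, 0]  score +16 (running 16)
col 2: [2, 4, 0, 4] -> [2, 8, 0, 0]  score +8 (running 24)
col 3: [64, 32, 16, 16] -> [64, 32, 32, 0]  score +32 (running 56)
Board after move:
64 16  2 64
 8 64  8 32
32 32  0 32
 2  0  0  0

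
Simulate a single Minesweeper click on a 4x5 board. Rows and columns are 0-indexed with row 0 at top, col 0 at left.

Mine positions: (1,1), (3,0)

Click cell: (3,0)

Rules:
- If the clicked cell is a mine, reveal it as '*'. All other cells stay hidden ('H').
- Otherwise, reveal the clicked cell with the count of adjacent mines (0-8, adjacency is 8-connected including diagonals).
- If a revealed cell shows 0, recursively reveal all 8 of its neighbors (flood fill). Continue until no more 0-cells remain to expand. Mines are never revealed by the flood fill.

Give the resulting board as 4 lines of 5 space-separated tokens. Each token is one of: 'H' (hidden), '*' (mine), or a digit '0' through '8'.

H H H H H
H H H H H
H H H H H
* H H H H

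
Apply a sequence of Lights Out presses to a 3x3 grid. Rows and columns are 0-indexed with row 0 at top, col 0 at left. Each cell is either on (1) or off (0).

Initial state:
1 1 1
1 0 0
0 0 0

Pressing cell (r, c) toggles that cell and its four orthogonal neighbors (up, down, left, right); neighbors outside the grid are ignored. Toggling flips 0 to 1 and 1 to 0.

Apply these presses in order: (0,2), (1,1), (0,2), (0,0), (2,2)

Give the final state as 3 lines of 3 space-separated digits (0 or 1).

After press 1 at (0,2):
1 0 0
1 0 1
0 0 0

After press 2 at (1,1):
1 1 0
0 1 0
0 1 0

After press 3 at (0,2):
1 0 1
0 1 1
0 1 0

After press 4 at (0,0):
0 1 1
1 1 1
0 1 0

After press 5 at (2,2):
0 1 1
1 1 0
0 0 1

Answer: 0 1 1
1 1 0
0 0 1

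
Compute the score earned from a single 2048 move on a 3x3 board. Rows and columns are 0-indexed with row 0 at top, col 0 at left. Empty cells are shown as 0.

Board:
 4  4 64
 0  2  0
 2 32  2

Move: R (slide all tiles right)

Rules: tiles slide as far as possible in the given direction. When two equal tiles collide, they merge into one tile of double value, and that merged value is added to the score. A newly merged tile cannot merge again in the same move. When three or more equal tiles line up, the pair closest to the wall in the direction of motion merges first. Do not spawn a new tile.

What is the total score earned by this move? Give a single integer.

Slide right:
row 0: [4, 4, 64] -> [0, 8, 64]  score +8 (running 8)
row 1: [0, 2, 0] -> [0, 0, 2]  score +0 (running 8)
row 2: [2, 32, 2] -> [2, 32, 2]  score +0 (running 8)
Board after move:
 0  8 64
 0  0  2
 2 32  2

Answer: 8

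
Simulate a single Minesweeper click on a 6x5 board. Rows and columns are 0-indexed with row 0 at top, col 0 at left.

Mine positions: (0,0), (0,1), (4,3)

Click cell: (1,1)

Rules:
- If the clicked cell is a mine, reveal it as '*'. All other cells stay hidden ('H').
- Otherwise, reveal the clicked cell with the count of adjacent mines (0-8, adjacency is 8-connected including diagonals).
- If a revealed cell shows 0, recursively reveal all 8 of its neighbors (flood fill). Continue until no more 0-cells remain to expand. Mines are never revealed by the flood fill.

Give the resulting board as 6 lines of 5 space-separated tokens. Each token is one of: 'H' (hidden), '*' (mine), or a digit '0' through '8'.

H H H H H
H 2 H H H
H H H H H
H H H H H
H H H H H
H H H H H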